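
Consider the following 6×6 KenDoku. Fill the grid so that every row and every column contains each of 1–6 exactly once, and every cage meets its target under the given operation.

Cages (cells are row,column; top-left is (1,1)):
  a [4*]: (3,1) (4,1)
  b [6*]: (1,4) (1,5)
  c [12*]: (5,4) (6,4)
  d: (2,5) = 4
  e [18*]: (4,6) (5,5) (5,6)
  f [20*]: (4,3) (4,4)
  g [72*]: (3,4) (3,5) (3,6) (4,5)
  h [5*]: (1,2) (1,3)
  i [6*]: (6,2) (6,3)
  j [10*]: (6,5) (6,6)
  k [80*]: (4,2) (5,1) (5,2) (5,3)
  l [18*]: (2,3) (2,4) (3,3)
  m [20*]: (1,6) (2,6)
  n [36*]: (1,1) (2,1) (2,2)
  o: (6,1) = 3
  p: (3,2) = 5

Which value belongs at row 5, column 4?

D is a freebie, leaving (2,5) = 4.
4 is placed in row 2, leaving (2,6) = 5.
Cage p is given; hence (3,2) = 5.
O is a freebie, leaving (6,1) = 3.
5 is placed in column 6, which forces (6,6) = 2.
Column 2 now contains 5, leaving (1,2) = 1.
Cage h's pair has product 5, which forces (1,3) = 5.
5 is placed in column 6; hence (1,6) = 4.
5 is placed in column 3, leaving (4,3) = 4.
4 is placed in row 4; hence (4,4) = 5.
Column 2 now contains 1, so (5,2) = 4.
Column 3 already has 4, leaving (5,3) = 2.
2 is placed in row 5, which forces (5,4) = 3.
Column 2 now contains 1, which forces (6,2) = 6.
Row 6 already has 6, so (6,3) = 1.
Row 6 already has 6; hence (6,4) = 4.
2 is placed in row 6, so (6,5) = 5.
Cage b needs two cells with product 6, which forces (1,4) = 2.
The two cells of cage b must have product 6; hence (1,5) = 3.
6 is placed in column 2, which forces (2,2) = 3.
3 is placed in row 2, which forces (2,3) = 6.
Cage l has product 18, so (2,4) = 1.
Cage a needs two cells with product 4, leaving (3,1) = 4.
Column 3 already has 6; hence (3,3) = 3.
Column 4 now contains 1, so (3,4) = 6.
Row 3 now contains 6, so (3,6) = 1.
4 is placed in row 4, so (4,1) = 1.
4 is placed in row 4, leaving (4,2) = 2.
Row 4 already has 2, so (4,5) = 6.
Cage e needs product 18, which forces (4,6) = 3.
2 is placed in row 5, leaving (5,1) = 5.
6 is placed in column 5; hence (5,5) = 1.
Column 6 already has 1; hence (5,6) = 6.
Row 1 now contains 2, so (1,1) = 6.
6 is placed in row 2, which forces (2,1) = 2.
1 is placed in row 3, leaving (3,5) = 2.
The full grid is 6 1 5 2 3 4 / 2 3 6 1 4 5 / 4 5 3 6 2 1 / 1 2 4 5 6 3 / 5 4 2 3 1 6 / 3 6 1 4 5 2.

3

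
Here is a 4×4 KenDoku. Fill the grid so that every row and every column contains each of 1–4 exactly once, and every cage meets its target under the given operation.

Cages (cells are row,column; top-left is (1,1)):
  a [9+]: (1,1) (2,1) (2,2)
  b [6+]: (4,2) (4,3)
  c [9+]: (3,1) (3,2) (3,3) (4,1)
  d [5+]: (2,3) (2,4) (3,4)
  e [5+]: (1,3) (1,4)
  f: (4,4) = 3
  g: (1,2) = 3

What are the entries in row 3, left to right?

Cage g is a single given cell, which forces (1,2) = 3.
F is a freebie, so (4,4) = 3.
Cage d has sum 5; hence (2,3) = 2.
3 is placed in column 4, leaving (2,4) = 1.
Cage d has sum 5, so (3,4) = 2.
Column 3 already has 2; hence (4,3) = 4.
The 3 cells of cage a must have sum 9, which forces (1,1) = 2.
Column 3 now contains 4, so (1,3) = 1.
Column 4 already has 1, so (1,4) = 4.
1 is placed in row 2, so (2,1) = 3.
Row 2 already has 2, leaving (2,2) = 4.
Column 1 already has 3, which forces (3,1) = 4.
Column 2 now contains 4, which forces (3,2) = 1.
Column 3 already has 1, which forces (3,3) = 3.
Cage c has sum 9; hence (4,1) = 1.
Row 4 now contains 4, so (4,2) = 2.
The full grid is 2 3 1 4 / 3 4 2 1 / 4 1 3 2 / 1 2 4 3.

4 1 3 2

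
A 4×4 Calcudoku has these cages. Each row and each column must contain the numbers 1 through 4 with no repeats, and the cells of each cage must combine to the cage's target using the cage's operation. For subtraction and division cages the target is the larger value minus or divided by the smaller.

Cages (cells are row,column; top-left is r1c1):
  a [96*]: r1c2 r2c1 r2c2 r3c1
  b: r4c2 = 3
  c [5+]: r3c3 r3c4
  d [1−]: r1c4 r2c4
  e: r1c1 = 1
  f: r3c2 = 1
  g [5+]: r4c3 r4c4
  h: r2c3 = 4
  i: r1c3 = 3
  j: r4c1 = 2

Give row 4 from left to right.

2 3 1 4

E is a freebie, leaving r1c1 = 1.
Cage i is given, which forces r1c3 = 3.
Cage h is given, which forces r2c3 = 4.
Cage f is given; hence r3c2 = 1.
1 is placed in row 3; hence r3c3 = 2.
Cage j is given, leaving r4c1 = 2.
B is a freebie, so r4c2 = 3.
2 is placed in column 3; hence r4c3 = 1.
1 is placed in row 4, leaving r4c4 = 4.
Cage a needs product 96, leaving r1c2 = 4.
4 is placed in column 4; hence r1c4 = 2.
2 is placed in column 1, which forces r2c1 = 3.
Column 2 already has 3, leaving r2c2 = 2.
Row 2 now contains 3; hence r2c4 = 1.
Cage a needs product 96; hence r3c1 = 4.
4 is placed in column 4; hence r3c4 = 3.
Completed grid: 1 4 3 2 / 3 2 4 1 / 4 1 2 3 / 2 3 1 4.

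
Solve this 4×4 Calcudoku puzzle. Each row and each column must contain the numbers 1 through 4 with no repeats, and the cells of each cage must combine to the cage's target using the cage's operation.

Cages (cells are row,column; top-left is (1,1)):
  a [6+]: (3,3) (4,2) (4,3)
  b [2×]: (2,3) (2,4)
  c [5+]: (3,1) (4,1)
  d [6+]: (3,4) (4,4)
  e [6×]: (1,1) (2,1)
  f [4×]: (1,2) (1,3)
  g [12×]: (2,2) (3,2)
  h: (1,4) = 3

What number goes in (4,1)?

1

Cage h is given, which forces (1,4) = 3.
Row 1 already has 3, so (1,1) = 2.
Cage e's pair has product 6; hence (2,1) = 3.
Row 2 now contains 3, which forces (2,2) = 4.
4 is placed in column 2, which forces (3,2) = 3.
4 is placed in column 2; hence (1,2) = 1.
The two cells of cage f must have product 4; hence (1,3) = 4.
Column 2 now contains 1, so (4,2) = 2.
Column 3 now contains 4, leaving (4,3) = 3.
Row 4 now contains 2; hence (4,4) = 4.
Cage c needs two cells with sum 5, so (3,1) = 4.
Cage a needs sum 6; hence (3,3) = 1.
Column 4 already has 4, so (3,4) = 2.
4 is placed in row 4, which forces (4,1) = 1.
1 is placed in column 3; hence (2,3) = 2.
2 is placed in column 4, so (2,4) = 1.
Completed grid: 2 1 4 3 / 3 4 2 1 / 4 3 1 2 / 1 2 3 4.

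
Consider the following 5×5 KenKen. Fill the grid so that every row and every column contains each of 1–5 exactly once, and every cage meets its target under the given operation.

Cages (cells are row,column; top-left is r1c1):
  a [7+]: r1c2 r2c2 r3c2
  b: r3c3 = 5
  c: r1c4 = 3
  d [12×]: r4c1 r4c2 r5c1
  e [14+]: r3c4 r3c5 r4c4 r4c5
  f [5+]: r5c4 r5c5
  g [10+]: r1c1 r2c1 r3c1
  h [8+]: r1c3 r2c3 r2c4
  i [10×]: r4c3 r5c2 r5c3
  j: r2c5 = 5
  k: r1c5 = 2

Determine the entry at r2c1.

Cage c is a single given cell; hence r1c4 = 3.
Cage k is a single given cell; hence r1c5 = 2.
J is a freebie, which forces r2c5 = 5.
Cage b is given, so r3c3 = 5.
Cage g has sum 10; hence r1c1 = 5.
The 3 cells of cage h must have sum 8, so r2c3 = 3.
Cage e has sum 14, leaving r4c4 = 5.
Cage i needs product 10, leaving r5c2 = 5.
In column 2, 3 can only go at r4c2, so r4c2 = 3.
3 is placed in row 4, leaving r4c5 = 4.
Row 4 now contains 4, which forces r4c1 = 1.
Row 4 already has 1; hence r4c3 = 2.
The 3 cells of cage d must have product 12, leaving r5c1 = 4.
Column 3 now contains 2; hence r5c3 = 1.
Row 5 now contains 4, which forces r5c4 = 2.
Row 5 already has 1, which forces r5c5 = 3.
Column 3 already has 1, leaving r1c3 = 4.
Column 1 now contains 4, so r2c1 = 2.
Cage h has sum 8; hence r2c4 = 1.
Column 1 now contains 4, which forces r3c1 = 3.
2 is placed in column 4, so r3c4 = 4.
Column 5 already has 3, leaving r3c5 = 1.
Row 1 now contains 4, so r1c2 = 1.
Row 2 already has 1; hence r2c2 = 4.
1 is placed in row 3, which forces r3c2 = 2.
The full grid is 5 1 4 3 2 / 2 4 3 1 5 / 3 2 5 4 1 / 1 3 2 5 4 / 4 5 1 2 3.

2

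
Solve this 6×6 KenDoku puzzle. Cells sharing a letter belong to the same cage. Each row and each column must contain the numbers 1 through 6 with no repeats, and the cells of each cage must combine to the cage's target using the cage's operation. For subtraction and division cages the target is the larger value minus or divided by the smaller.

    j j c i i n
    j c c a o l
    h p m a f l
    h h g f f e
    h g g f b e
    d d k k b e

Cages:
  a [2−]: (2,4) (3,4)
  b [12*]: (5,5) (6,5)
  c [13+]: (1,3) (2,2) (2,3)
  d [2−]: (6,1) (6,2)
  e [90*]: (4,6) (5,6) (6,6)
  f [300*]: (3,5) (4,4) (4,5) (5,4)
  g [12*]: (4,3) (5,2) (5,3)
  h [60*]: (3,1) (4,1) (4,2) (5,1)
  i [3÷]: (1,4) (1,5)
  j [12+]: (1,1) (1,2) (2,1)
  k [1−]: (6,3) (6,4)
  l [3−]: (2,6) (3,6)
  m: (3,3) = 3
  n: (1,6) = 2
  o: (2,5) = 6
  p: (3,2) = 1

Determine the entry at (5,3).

Cage n is given, leaving (1,6) = 2.
Cage o is given, which forces (2,5) = 6.
P is a freebie, which forces (3,2) = 1.
Cage m is given, so (3,3) = 3.
The only place for 1 in column 5 is (1,5).
1 is placed in row 1, which forces (1,4) = 3.
The only place for 1 in column 4 is (6,4).
Cage k's pair has difference 1; hence (6,3) = 2.
Row 2 needs a 5, and only (2,3) is open for it.
Column 6 needs a 1, and only (2,6) is open for it.
Cage l needs two cells with difference 3, which forces (3,6) = 4.
Cage a's pair has difference 2, so (2,4) = 4.
Cage c needs sum 13, so (1,3) = 6.
Row 2 now contains 4, which forces (2,2) = 2.
Column 2 now contains 2, which forces (5,2) = 3.
Row 5 now contains 3, which forces (5,5) = 4.
Column 5 now contains 4, which forces (6,5) = 3.
Row 2 now contains 2; hence (2,1) = 3.
Cage g has product 12, which forces (4,3) = 4.
Cage e has product 90, leaving (4,6) = 3.
4 is placed in row 5, so (5,3) = 1.
Cage h needs product 60; hence (4,1) = 1.
In row 4, 2 can only go at (4,5), so (4,5) = 2.
2 is placed in column 5, which forces (3,5) = 5.
Row 5 needs a 2, and only (5,1) is open for it.
2 is placed in column 1, so (3,1) = 6.
6 is placed in row 3; hence (3,4) = 2.
Cage h needs product 60, so (4,2) = 5.
Row 4 already has 5; hence (4,4) = 6.
Column 4 now contains 6, so (5,4) = 5.
5 is placed in row 5, which forces (5,6) = 6.
6 is placed in column 1, leaving (6,1) = 4.
4 is placed in row 6, so (6,2) = 6.
6 is placed in column 6, so (6,6) = 5.
Column 1 now contains 4, leaving (1,1) = 5.
Column 2 now contains 5, so (1,2) = 4.
Completed grid: 5 4 6 3 1 2 / 3 2 5 4 6 1 / 6 1 3 2 5 4 / 1 5 4 6 2 3 / 2 3 1 5 4 6 / 4 6 2 1 3 5.

1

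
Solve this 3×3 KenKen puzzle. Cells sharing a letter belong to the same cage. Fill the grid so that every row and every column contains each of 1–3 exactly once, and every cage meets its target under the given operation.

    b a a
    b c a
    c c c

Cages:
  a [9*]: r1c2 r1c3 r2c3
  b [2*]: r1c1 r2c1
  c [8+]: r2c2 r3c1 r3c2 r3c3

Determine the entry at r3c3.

2

The 3 cells of cage a must have product 9, leaving r1c2 = 3.
Cage a needs product 9, leaving r1c3 = 1.
The 4 cells of cage c must have sum 8, so r2c2 = 2.
Cage a has product 9; hence r2c3 = 3.
Column 2 now contains 3; hence r3c2 = 1.
Column 3 already has 3, leaving r3c3 = 2.
Row 1 already has 1, leaving r1c1 = 2.
Row 2 already has 2; hence r2c1 = 1.
Row 3 already has 2, so r3c1 = 3.
The full grid is 2 3 1 / 1 2 3 / 3 1 2.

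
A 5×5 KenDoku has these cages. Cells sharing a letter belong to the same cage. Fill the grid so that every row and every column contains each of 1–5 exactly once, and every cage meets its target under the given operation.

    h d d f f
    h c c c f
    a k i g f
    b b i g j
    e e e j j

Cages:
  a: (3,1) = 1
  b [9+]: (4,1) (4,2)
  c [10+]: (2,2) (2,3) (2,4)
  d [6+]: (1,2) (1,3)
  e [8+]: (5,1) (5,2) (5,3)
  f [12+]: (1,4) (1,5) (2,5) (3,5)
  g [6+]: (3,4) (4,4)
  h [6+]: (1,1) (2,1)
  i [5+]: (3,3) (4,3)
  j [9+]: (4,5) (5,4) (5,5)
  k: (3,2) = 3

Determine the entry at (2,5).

1

A is a freebie, which forces (3,1) = 1.
Cage k is given; hence (3,2) = 3.
In column 1, 3 can only go at (5,1), so (5,1) = 3.
Column 1 needs a 5, and only (4,1) is open for it.
Row 4 already has 5, leaving (4,2) = 4.
Column 2 already has 4, so (5,2) = 1.
Row 5 already has 1, which forces (5,3) = 4.
The two cells of cage d must have sum 6, so (1,2) = 5.
Cage d's pair has sum 6, which forces (1,3) = 1.
5 is placed in column 2; hence (2,2) = 2.
4 is placed in column 3, which forces (3,3) = 2.
The two cells of cage i must have sum 5, which forces (4,3) = 3.
Cage j needs sum 9, so (4,5) = 2.
Cage j needs sum 9, so (5,4) = 2.
Cage j has sum 9, so (5,5) = 5.
Cage h needs two cells with sum 6, which forces (1,1) = 2.
Cage f needs sum 12; hence (1,4) = 4.
The 4 cells of cage f must have sum 12, so (1,5) = 3.
Row 2 already has 2; hence (2,1) = 4.
Column 3 now contains 3, which forces (2,3) = 5.
Cage c needs sum 10, leaving (2,4) = 3.
The 4 cells of cage f must have sum 12; hence (2,5) = 1.
The two cells of cage g must have sum 6, leaving (3,4) = 5.
Column 5 already has 5, which forces (3,5) = 4.
Row 4 now contains 2, leaving (4,4) = 1.
The full grid is 2 5 1 4 3 / 4 2 5 3 1 / 1 3 2 5 4 / 5 4 3 1 2 / 3 1 4 2 5.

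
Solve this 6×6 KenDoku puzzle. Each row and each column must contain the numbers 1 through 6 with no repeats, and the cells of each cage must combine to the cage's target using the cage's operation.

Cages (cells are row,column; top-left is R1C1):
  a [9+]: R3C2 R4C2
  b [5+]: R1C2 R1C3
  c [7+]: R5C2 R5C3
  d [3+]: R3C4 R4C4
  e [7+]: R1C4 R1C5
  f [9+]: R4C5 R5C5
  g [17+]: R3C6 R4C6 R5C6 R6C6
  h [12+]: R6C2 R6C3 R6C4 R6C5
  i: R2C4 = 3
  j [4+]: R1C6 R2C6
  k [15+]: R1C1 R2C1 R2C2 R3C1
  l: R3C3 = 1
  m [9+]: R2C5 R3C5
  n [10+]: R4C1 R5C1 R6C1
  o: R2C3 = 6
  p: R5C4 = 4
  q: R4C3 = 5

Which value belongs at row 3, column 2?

O is a freebie; hence R2C3 = 6.
Cage i is given, so R2C4 = 3.
3 is placed in row 2, so R2C6 = 1.
Cage l is a single given cell; hence R3C3 = 1.
Row 3 now contains 1; hence R3C4 = 2.
Cage q is given, which forces R4C3 = 5.
2 is placed in column 4; hence R4C4 = 1.
Cage p is a single given cell, leaving R5C4 = 4.
Column 6 now contains 1; hence R1C6 = 3.
Cage c's pair has sum 7, which forces R5C2 = 5.
Cage c needs two cells with sum 7; hence R5C3 = 2.
Row 5 already has 2, which forces R5C6 = 6.
Cage b's pair has sum 5, leaving R1C2 = 1.
Column 3 now contains 2, so R1C3 = 4.
Row 1 already has 1, leaving R1C5 = 2.
Cage f's pair has sum 9, leaving R4C5 = 6.
6 is placed in row 5, so R5C5 = 3.
Column 2 already has 1, which forces R6C2 = 2.
Column 3 already has 4; hence R6C3 = 3.
2 is placed in column 5, leaving R6C5 = 1.
Cage e's pair has sum 7; hence R1C4 = 5.
The 4 cells of cage k must have sum 15, leaving R2C1 = 2.
Column 2 already has 2, which forces R2C2 = 4.
Row 2 now contains 4, leaving R2C5 = 5.
Cage a's pair has sum 9, so R3C2 = 6.
Column 5 already has 5, which forces R3C5 = 4.
Row 3 already has 4, which forces R3C6 = 5.
Row 4 now contains 6, which forces R4C2 = 3.
Cage g needs sum 17, which forces R4C6 = 2.
Row 5 now contains 3; hence R5C1 = 1.
Cage h needs sum 12; hence R6C4 = 6.
5 is placed in column 6; hence R6C6 = 4.
Row 1 now contains 5, leaving R1C1 = 6.
Row 3 already has 4, which forces R3C1 = 3.
Row 4 now contains 3, which forces R4C1 = 4.
Row 6 already has 6; hence R6C1 = 5.
The full grid is 6 1 4 5 2 3 / 2 4 6 3 5 1 / 3 6 1 2 4 5 / 4 3 5 1 6 2 / 1 5 2 4 3 6 / 5 2 3 6 1 4.

6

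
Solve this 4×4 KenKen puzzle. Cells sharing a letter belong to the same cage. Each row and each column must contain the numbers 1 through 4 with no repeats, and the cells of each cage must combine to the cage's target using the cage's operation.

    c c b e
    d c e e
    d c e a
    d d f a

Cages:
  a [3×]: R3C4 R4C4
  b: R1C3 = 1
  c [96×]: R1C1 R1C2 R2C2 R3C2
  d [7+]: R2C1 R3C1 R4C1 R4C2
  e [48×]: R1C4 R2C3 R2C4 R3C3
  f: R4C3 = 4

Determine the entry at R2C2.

The 4 cells of cage c must have product 96, so R1C1 = 4.
Cage b is given, leaving R1C3 = 1.
Cage d has sum 7, which forces R4C2 = 1.
Cage f is given; hence R4C3 = 4.
Row 4 now contains 1; hence R4C4 = 3.
Column 4 already has 3; hence R1C4 = 2.
Cage e needs product 48, leaving R2C4 = 4.
Column 4 already has 3, so R3C4 = 1.
Row 4 already has 3, which forces R4C1 = 2.
Row 1 already has 2, so R1C2 = 3.
The 4 cells of cage d must have sum 7, which forces R2C1 = 1.
Cage c needs product 96, leaving R2C2 = 2.
Row 2 now contains 2, so R2C3 = 3.
Row 3 now contains 1, which forces R3C1 = 3.
The 4 cells of cage c must have product 96, which forces R3C2 = 4.
Column 3 now contains 3; hence R3C3 = 2.
The full grid is 4 3 1 2 / 1 2 3 4 / 3 4 2 1 / 2 1 4 3.

2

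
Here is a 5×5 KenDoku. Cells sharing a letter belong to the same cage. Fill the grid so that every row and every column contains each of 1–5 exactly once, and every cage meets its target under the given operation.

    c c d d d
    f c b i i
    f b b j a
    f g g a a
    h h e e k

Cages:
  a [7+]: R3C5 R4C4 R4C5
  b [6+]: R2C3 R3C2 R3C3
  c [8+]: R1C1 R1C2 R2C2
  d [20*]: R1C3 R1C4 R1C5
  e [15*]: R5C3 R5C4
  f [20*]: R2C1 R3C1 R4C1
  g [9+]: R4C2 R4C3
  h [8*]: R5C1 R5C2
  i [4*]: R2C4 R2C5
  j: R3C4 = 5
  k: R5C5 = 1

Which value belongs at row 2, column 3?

J is a freebie; hence R3C4 = 5.
Column 4 already has 5, so R5C4 = 3.
Cage k is a single given cell, leaving R5C5 = 1.
The two cells of cage i must have product 4; hence R2C4 = 1.
Column 5 now contains 1, so R2C5 = 4.
4 is placed in column 5, which forces R3C5 = 2.
1 is placed in column 4, leaving R4C4 = 2.
2 is placed in column 5, leaving R4C5 = 3.
Row 5 already has 3; hence R5C3 = 5.
The 3 cells of cage d must have product 20, so R1C3 = 1.
1 is placed in column 4, so R1C4 = 4.
4 is placed in column 5; hence R1C5 = 5.
Row 2 now contains 4, so R2C1 = 5.
Cage b has sum 6, leaving R2C3 = 2.
Column 3 now contains 1, so R3C3 = 3.
Cage g needs two cells with sum 9; hence R4C2 = 5.
5 is placed in column 3, so R4C3 = 4.
The 3 cells of cage c must have sum 8; hence R1C1 = 3.
Row 1 already has 5; hence R1C2 = 2.
Row 2 already has 2, leaving R2C2 = 3.
Cage f has product 20, so R3C1 = 4.
3 is placed in row 3, leaving R3C2 = 1.
4 is placed in row 4, which forces R4C1 = 1.
Column 1 now contains 4; hence R5C1 = 2.
Column 2 now contains 2; hence R5C2 = 4.
Completed grid: 3 2 1 4 5 / 5 3 2 1 4 / 4 1 3 5 2 / 1 5 4 2 3 / 2 4 5 3 1.

2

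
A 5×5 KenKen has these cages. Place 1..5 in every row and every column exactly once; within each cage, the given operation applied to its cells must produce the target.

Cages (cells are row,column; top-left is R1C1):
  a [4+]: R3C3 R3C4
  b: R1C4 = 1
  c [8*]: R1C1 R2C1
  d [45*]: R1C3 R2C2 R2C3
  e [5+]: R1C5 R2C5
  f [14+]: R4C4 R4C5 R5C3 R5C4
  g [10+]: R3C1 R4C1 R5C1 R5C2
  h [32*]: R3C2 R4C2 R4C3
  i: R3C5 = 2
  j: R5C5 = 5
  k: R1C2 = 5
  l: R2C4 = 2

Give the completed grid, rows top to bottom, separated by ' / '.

K is a freebie, so R1C2 = 5.
The 3 cells of cage d must have product 45, leaving R1C3 = 3.
B is a freebie, so R1C4 = 1.
Cage d has product 45; hence R2C2 = 3.
The 3 cells of cage d must have product 45; hence R2C3 = 5.
L is a freebie, leaving R2C4 = 2.
Cage h has product 32, so R3C2 = 4.
Column 3 already has 3, leaving R3C3 = 1.
Column 4 now contains 1; hence R3C4 = 3.
Cage i is a single given cell, leaving R3C5 = 2.
Cage h needs product 32, leaving R4C2 = 2.
The 3 cells of cage h must have product 32, leaving R4C3 = 4.
Row 4 now contains 4; hence R4C4 = 5.
2 is placed in column 2, which forces R5C2 = 1.
4 is placed in column 3, which forces R5C3 = 2.
5 is placed in column 4, so R5C4 = 4.
J is a freebie, leaving R5C5 = 5.
Cage c needs two cells with product 8, which forces R1C1 = 2.
Column 5 now contains 2, so R1C5 = 4.
Row 2 now contains 2; hence R2C1 = 4.
The two cells of cage e must have sum 5, leaving R2C5 = 1.
Row 3 already has 2, so R3C1 = 5.
The 4 cells of cage g must have sum 10, which forces R4C1 = 1.
Cage f has sum 14, which forces R4C5 = 3.
Row 5 now contains 5, leaving R5C1 = 3.

2 5 3 1 4 / 4 3 5 2 1 / 5 4 1 3 2 / 1 2 4 5 3 / 3 1 2 4 5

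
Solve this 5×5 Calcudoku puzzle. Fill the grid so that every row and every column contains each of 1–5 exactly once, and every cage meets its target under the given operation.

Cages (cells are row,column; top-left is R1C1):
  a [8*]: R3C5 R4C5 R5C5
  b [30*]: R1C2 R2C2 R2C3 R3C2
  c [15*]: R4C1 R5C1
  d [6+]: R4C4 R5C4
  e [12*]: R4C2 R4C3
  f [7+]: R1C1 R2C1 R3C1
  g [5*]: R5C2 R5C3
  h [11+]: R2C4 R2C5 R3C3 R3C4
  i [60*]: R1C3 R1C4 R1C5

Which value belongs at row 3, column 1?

Row 5 needs a 3, and only R5C1 is open for it.
Column 1 now contains 3, which forces R4C1 = 5.
The only place for 4 in column 2 is R4C2.
Row 4 already has 4, so R4C3 = 3.
In row 5, 2 can only go at R5C5, so R5C5 = 2.
Cage a needs product 8, leaving R3C5 = 4.
2 is placed in column 5, leaving R4C5 = 1.
1 is placed in row 4, leaving R4C4 = 2.
Cage d needs two cells with sum 6, leaving R5C4 = 4.
Cage i has product 60, which forces R1C3 = 4.
Cage h has sum 11; hence R3C3 = 2.
Cage f needs sum 7, leaving R1C1 = 2.
Cage f has sum 7, so R2C1 = 4.
2 is placed in row 3, leaving R3C1 = 1.
The 4 cells of cage b must have product 30, which forces R2C2 = 2.
The 4 cells of cage h must have sum 11; hence R2C4 = 1.
Cage b has product 30, which forces R1C2 = 1.
Row 2 now contains 1, leaving R2C3 = 5.
5 is placed in row 2, leaving R2C5 = 3.
Cage b has product 30; hence R3C2 = 3.
Row 3 already has 3, which forces R3C4 = 5.
Column 2 already has 1, so R5C2 = 5.
5 is placed in column 3; hence R5C3 = 1.
Column 4 already has 5, leaving R1C4 = 3.
Column 5 already has 3; hence R1C5 = 5.
Completed grid: 2 1 4 3 5 / 4 2 5 1 3 / 1 3 2 5 4 / 5 4 3 2 1 / 3 5 1 4 2.

1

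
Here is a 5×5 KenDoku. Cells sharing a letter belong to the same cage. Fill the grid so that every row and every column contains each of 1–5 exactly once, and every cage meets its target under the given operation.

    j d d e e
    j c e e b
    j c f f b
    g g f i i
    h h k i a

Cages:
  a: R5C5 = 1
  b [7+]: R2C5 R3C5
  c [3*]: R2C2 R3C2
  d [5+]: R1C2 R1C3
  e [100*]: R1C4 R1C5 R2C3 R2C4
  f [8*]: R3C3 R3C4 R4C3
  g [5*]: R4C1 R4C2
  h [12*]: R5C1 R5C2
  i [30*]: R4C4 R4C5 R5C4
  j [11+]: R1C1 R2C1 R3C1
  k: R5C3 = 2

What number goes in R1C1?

K is a freebie, which forces R5C3 = 2.
Cage a is a single given cell, leaving R5C5 = 1.
Cage f has product 8; hence R3C4 = 2.
Cage i has product 30, so R4C5 = 2.
In row 1, 3 can only go at R1C3, so R1C3 = 3.
Cage d's pair has sum 5, leaving R1C2 = 2.
Cage j has sum 11, which forces R2C1 = 2.
Row 1 needs a 1, and only R1C4 is open for it.
Cage e needs product 100; hence R1C5 = 5.
5 is placed in row 1, so R1C1 = 4.
The 3 cells of cage j must have sum 11, which forces R3C1 = 5.
Column 1 now contains 5, which forces R4C1 = 1.
Row 4 now contains 1, so R4C2 = 5.
Row 4 now contains 1, so R4C3 = 4.
5 is placed in row 4; hence R4C4 = 3.
Column 1 already has 4; hence R5C1 = 3.
Row 5 now contains 3, leaving R5C2 = 4.
Column 4 already has 3, so R5C4 = 5.
Column 3 now contains 4, so R2C3 = 5.
5 is placed in column 4, leaving R2C4 = 4.
Row 2 already has 4, which forces R2C5 = 3.
Column 3 now contains 4; hence R3C3 = 1.
Column 5 already has 3; hence R3C5 = 4.
Row 2 now contains 3; hence R2C2 = 1.
Row 3 now contains 1, which forces R3C2 = 3.
Filled in: 4 2 3 1 5 / 2 1 5 4 3 / 5 3 1 2 4 / 1 5 4 3 2 / 3 4 2 5 1.

4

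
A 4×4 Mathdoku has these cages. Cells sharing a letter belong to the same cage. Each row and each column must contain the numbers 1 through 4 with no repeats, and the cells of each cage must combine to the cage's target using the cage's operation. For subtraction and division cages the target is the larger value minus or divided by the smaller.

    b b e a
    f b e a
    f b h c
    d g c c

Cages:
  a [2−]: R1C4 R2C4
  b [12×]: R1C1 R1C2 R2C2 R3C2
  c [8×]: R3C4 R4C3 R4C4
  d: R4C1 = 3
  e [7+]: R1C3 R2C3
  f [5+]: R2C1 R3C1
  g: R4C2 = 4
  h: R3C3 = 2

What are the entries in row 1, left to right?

2 1 4 3

Cage h is a single given cell, so R3C3 = 2.
D is a freebie, which forces R4C1 = 3.
Cage g is a single given cell; hence R4C2 = 4.
4 is placed in row 4, so R4C3 = 1.
Row 4 now contains 1, so R4C4 = 2.
Cage b has product 12, so R1C1 = 2.
The 4 cells of cage b must have product 12; hence R2C2 = 2.
Cage c needs product 8, so R3C4 = 4.
Cage f's pair has sum 5, which forces R2C1 = 4.
Row 2 already has 4, which forces R2C3 = 3.
Row 2 now contains 3, leaving R2C4 = 1.
4 is placed in row 3, so R3C1 = 1.
1 is placed in row 3; hence R3C2 = 3.
3 is placed in column 2, which forces R1C2 = 1.
Column 3 now contains 3, so R1C3 = 4.
1 is placed in column 4, so R1C4 = 3.
Completed grid: 2 1 4 3 / 4 2 3 1 / 1 3 2 4 / 3 4 1 2.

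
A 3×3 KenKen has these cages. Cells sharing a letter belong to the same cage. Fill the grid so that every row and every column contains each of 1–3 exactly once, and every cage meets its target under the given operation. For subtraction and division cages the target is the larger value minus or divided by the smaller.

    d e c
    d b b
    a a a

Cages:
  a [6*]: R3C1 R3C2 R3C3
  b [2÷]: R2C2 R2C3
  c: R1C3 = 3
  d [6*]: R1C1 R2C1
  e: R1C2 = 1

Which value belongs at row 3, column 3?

2

Cage e is a single given cell, so R1C2 = 1.
Cage c is a single given cell; hence R1C3 = 3.
Column 2 already has 1, leaving R2C2 = 2.
Row 2 already has 2, so R2C3 = 1.
Column 2 now contains 2, so R3C2 = 3.
Column 3 already has 1, so R3C3 = 2.
Row 1 already has 3, leaving R1C1 = 2.
Row 2 already has 2, which forces R2C1 = 3.
Row 3 already has 2, which forces R3C1 = 1.
Completed grid: 2 1 3 / 3 2 1 / 1 3 2.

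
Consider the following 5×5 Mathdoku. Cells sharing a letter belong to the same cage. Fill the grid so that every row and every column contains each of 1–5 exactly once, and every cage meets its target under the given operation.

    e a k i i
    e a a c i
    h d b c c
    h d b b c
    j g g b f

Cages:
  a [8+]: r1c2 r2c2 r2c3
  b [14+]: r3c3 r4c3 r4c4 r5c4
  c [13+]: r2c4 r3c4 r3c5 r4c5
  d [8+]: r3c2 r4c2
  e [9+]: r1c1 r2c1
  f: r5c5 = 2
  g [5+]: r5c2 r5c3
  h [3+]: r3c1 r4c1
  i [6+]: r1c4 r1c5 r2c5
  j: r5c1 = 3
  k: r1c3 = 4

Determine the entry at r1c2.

1

Cage k is given, which forces r1c3 = 4.
Cage j is given, leaving r5c1 = 3.
Cage f is given, which forces r5c5 = 2.
4 is placed in row 1, leaving r1c1 = 5.
The 3 cells of cage i must have sum 6, so r1c4 = 2.
The two cells of cage e must have sum 9, so r2c1 = 4.
Cage g's pair has sum 5, leaving r5c2 = 4.
Row 5 now contains 2, leaving r5c3 = 1.
Row 5 now contains 1, leaving r5c4 = 5.
The only place for 1 in column 2 is r1c2.
1 is placed in row 1, which forces r1c5 = 3.
Cage i has sum 6; hence r2c5 = 1.
Row 2 now contains 1, so r2c4 = 3.
Cage c has sum 13; hence r3c4 = 1.
Column 4 already has 1, leaving r4c4 = 4.
Row 4 now contains 4, which forces r4c5 = 5.
Row 3 already has 1, leaving r3c1 = 2.
Cage d's pair has sum 8, leaving r3c2 = 5.
Row 3 now contains 2, so r3c3 = 3.
Column 5 now contains 5, leaving r3c5 = 4.
Cage h needs two cells with sum 3, which forces r4c1 = 1.
Row 4 already has 5, so r4c2 = 3.
3 is placed in column 3, so r4c3 = 2.
Column 2 already has 5; hence r2c2 = 2.
Column 3 now contains 2, so r2c3 = 5.
Filled in: 5 1 4 2 3 / 4 2 5 3 1 / 2 5 3 1 4 / 1 3 2 4 5 / 3 4 1 5 2.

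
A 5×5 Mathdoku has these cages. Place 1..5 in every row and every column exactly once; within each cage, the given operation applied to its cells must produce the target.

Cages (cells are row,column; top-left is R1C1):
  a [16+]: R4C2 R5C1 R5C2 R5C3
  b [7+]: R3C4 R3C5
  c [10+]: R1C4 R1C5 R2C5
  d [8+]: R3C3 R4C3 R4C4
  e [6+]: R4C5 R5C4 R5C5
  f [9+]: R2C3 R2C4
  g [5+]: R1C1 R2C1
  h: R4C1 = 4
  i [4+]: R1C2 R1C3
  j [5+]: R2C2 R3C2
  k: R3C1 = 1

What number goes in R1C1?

K is a freebie; hence R3C1 = 1.
Cage h is given, which forces R4C1 = 4.
Row 4 already has 4, leaving R4C2 = 5.
The only place for 5 in column 1 is R5C1.
{1, 3} are confined to R1C2 and R1C3 in row 1; hence R1C1 = 2.
Cage g's pair has sum 5, which forces R2C1 = 3.
Row 2 already has 3; hence R2C5 = 1.
Cage e has sum 6; hence R4C5 = 2.
1 is placed in column 5; hence R5C5 = 3.
1 is placed in row 2, which forces R2C2 = 2.
The two cells of cage j must have sum 5, so R3C2 = 3.
Cage d has sum 8, leaving R3C3 = 4.
Row 3 already has 3, leaving R3C4 = 2.
Row 3 already has 4, leaving R3C5 = 5.
Column 2 now contains 2; hence R5C2 = 4.
4 is placed in column 3; hence R5C3 = 2.
Row 5 now contains 3, so R5C4 = 1.
Column 2 now contains 3; hence R1C2 = 1.
The two cells of cage i must have sum 4, so R1C3 = 3.
Cage c needs sum 10, so R1C4 = 5.
5 is placed in column 5; hence R1C5 = 4.
4 is placed in column 3, leaving R2C3 = 5.
Cage f needs two cells with sum 9, so R2C4 = 4.
Cage d needs sum 8; hence R4C3 = 1.
1 is placed in column 4, which forces R4C4 = 3.
The full grid is 2 1 3 5 4 / 3 2 5 4 1 / 1 3 4 2 5 / 4 5 1 3 2 / 5 4 2 1 3.

2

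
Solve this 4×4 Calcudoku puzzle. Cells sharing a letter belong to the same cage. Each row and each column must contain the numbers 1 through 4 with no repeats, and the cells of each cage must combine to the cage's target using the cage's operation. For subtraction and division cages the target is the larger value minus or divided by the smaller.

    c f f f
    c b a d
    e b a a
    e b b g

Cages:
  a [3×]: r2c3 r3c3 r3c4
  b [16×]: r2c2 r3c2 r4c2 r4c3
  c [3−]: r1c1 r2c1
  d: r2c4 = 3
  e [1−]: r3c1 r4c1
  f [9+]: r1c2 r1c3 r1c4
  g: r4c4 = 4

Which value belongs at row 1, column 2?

The 3 cells of cage a must have product 3, which forces r2c3 = 1.
D is a freebie, so r2c4 = 3.
Cage a has product 3, which forces r3c3 = 3.
The 3 cells of cage a must have product 3, which forces r3c4 = 1.
Cage b needs product 16; hence r4c3 = 2.
Cage g is a single given cell, so r4c4 = 4.
Cage c needs two cells with difference 3, leaving r1c1 = 1.
Cage f needs sum 9, leaving r1c2 = 3.
Column 3 now contains 2, which forces r1c3 = 4.
4 is placed in column 4, so r1c4 = 2.
Row 2 already has 1; hence r2c1 = 4.
Row 2 now contains 4, leaving r2c2 = 2.
Column 1 already has 4, which forces r3c1 = 2.
Column 2 now contains 2, leaving r3c2 = 4.
Column 1 now contains 1, leaving r4c1 = 3.
Row 4 already has 4, leaving r4c2 = 1.
Completed grid: 1 3 4 2 / 4 2 1 3 / 2 4 3 1 / 3 1 2 4.

3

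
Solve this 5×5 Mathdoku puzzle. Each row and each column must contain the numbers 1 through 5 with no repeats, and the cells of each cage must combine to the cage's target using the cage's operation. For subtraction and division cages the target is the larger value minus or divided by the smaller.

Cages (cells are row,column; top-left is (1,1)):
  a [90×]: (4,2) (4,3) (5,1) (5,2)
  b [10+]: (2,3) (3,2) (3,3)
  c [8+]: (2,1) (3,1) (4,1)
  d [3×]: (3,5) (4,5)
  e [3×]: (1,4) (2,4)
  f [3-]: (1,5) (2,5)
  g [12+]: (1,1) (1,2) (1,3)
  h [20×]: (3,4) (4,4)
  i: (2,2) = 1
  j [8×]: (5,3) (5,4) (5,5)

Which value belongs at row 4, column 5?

1

Cage i is given, leaving (2,2) = 1.
1 is placed in row 2, which forces (2,4) = 3.
Column 4 now contains 3, which forces (1,4) = 1.
In row 1, 2 can only go at (1,5), so (1,5) = 2.
2 is placed in column 5, so (2,5) = 5.
In row 3, 2 can only go at (3,3), so (3,3) = 2.
2 is placed in column 3, which forces (2,3) = 4.
Cage b needs sum 10, so (3,2) = 4.
Row 3 already has 4, leaving (3,4) = 5.
Column 4 already has 5, leaving (4,4) = 4.
Column 3 already has 4; hence (5,3) = 1.
The 3 cells of cage j must have product 8; hence (5,4) = 2.
Row 5 now contains 1, leaving (5,5) = 4.
Cage g has sum 12; hence (1,1) = 4.
4 is placed in row 2, so (2,1) = 2.
Cage c has sum 8; hence (3,1) = 1.
Row 3 now contains 1, which forces (3,5) = 3.
The 3 cells of cage c must have sum 8, leaving (4,1) = 5.
Cage a needs product 90, which forces (4,2) = 2.
Cage a needs product 90, which forces (4,3) = 3.
3 is placed in column 5; hence (4,5) = 1.
Column 1 already has 5; hence (5,1) = 3.
3 is placed in row 5, so (5,2) = 5.
Column 2 now contains 5, which forces (1,2) = 3.
Column 3 already has 3, which forces (1,3) = 5.
The full grid is 4 3 5 1 2 / 2 1 4 3 5 / 1 4 2 5 3 / 5 2 3 4 1 / 3 5 1 2 4.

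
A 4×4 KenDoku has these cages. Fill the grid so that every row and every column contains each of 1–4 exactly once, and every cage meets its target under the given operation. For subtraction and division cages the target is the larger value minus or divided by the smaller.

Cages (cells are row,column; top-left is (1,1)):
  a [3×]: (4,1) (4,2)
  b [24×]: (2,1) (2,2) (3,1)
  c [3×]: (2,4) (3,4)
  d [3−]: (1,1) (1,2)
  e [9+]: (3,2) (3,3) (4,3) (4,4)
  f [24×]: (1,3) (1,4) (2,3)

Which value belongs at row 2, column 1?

In row 2, 1 can only go at (2,4), so (2,4) = 1.
Column 4 now contains 1, so (3,4) = 3.
Row 1 needs a 3, and only (1,3) is open for it.
The only place for 2 in row 1 is (1,4).
Cage f has product 24; hence (2,3) = 4.
Cage e needs sum 9, so (3,2) = 2.
The 4 cells of cage e must have sum 9, leaving (3,3) = 1.
The 4 cells of cage e must have sum 9, which forces (4,3) = 2.
Column 4 already has 2; hence (4,4) = 4.
The 3 cells of cage b must have product 24; hence (2,1) = 2.
Column 2 already has 2, so (2,2) = 3.
Row 3 now contains 2, leaving (3,1) = 4.
Column 2 already has 3, leaving (4,2) = 1.
4 is placed in column 1, leaving (1,1) = 1.
Column 2 already has 1, which forces (1,2) = 4.
1 is placed in row 4, so (4,1) = 3.
Completed grid: 1 4 3 2 / 2 3 4 1 / 4 2 1 3 / 3 1 2 4.

2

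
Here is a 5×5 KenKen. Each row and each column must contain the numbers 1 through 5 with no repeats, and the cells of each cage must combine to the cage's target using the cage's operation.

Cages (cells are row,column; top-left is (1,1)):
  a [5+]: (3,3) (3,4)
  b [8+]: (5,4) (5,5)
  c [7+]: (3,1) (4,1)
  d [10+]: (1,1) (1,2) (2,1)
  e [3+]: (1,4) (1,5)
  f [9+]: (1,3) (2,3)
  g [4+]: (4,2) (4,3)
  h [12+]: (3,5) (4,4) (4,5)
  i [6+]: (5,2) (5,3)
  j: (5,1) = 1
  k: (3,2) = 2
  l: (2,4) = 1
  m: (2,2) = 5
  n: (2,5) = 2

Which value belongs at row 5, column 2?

4

Cage m is given; hence (2,2) = 5.
5 is placed in row 2, so (2,3) = 4.
Cage l is given, so (2,4) = 1.
Cage n is given, which forces (2,5) = 2.
K is a freebie, so (3,2) = 2.
Cage j is given, so (5,1) = 1.
Row 5 now contains 1, leaving (5,2) = 4.
Cage d has sum 10, which forces (1,1) = 4.
The 3 cells of cage d must have sum 10; hence (1,2) = 3.
Column 3 already has 4, so (1,3) = 5.
1 is placed in column 4, which forces (1,4) = 2.
2 is placed in column 5, leaving (1,5) = 1.
Row 2 now contains 2, leaving (2,1) = 3.
3 is placed in column 1, leaving (3,1) = 5.
Cage a needs two cells with sum 5, which forces (3,3) = 1.
The two cells of cage a must have sum 5, leaving (3,4) = 4.
Row 3 already has 4; hence (3,5) = 3.
3 is placed in column 1, leaving (4,1) = 2.
Column 2 now contains 3, so (4,2) = 1.
1 is placed in column 3, leaving (4,3) = 3.
3 is placed in row 4; hence (4,4) = 5.
Row 4 now contains 5, so (4,5) = 4.
Cage i's pair has sum 6, leaving (5,3) = 2.
Column 4 now contains 5, so (5,4) = 3.
3 is placed in column 5, which forces (5,5) = 5.
Filled in: 4 3 5 2 1 / 3 5 4 1 2 / 5 2 1 4 3 / 2 1 3 5 4 / 1 4 2 3 5.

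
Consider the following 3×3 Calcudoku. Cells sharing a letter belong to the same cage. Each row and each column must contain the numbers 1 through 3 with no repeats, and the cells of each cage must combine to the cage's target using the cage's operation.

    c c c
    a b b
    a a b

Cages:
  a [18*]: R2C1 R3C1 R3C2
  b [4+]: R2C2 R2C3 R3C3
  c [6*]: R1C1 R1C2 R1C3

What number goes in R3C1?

The 3 cells of cage a must have product 18, which forces R2C1 = 3.
Cage b needs sum 4, which forces R2C2 = 1.
Cage b needs sum 4, leaving R2C3 = 2.
Cage a needs product 18, which forces R3C1 = 2.
Cage a needs product 18, which forces R3C2 = 3.
Cage b needs sum 4; hence R3C3 = 1.
Column 1 already has 2, so R1C1 = 1.
Column 2 already has 3, so R1C2 = 2.
Column 3 already has 1, so R1C3 = 3.
Completed grid: 1 2 3 / 3 1 2 / 2 3 1.

2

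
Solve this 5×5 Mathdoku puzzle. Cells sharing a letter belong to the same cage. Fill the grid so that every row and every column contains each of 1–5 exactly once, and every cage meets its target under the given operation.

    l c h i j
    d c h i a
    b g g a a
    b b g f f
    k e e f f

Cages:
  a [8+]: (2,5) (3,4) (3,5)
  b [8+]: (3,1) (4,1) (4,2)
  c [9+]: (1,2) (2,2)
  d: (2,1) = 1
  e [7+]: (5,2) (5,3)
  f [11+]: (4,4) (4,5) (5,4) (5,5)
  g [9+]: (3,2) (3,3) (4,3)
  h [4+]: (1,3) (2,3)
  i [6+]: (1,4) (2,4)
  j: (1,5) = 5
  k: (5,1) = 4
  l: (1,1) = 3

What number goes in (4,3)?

2

Cage l is given; hence (1,1) = 3.
Row 1 now contains 3; hence (1,3) = 1.
Cage j is given; hence (1,5) = 5.
Cage d is a single given cell, leaving (2,1) = 1.
Column 3 already has 1; hence (2,3) = 3.
K is a freebie, so (5,1) = 4.
Row 1 already has 5, so (1,2) = 4.
Row 1 already has 4; hence (1,4) = 2.
The two cells of cage c must have sum 9, which forces (2,2) = 5.
Column 4 already has 2, which forces (2,4) = 4.
Row 2 already has 4; hence (2,5) = 2.
Cage b has sum 8, so (4,2) = 1.
Column 2 already has 5, so (5,2) = 2.
2 is placed in row 5, leaving (5,3) = 5.
2 is placed in column 2, leaving (3,2) = 3.
Cage a needs sum 8; hence (3,4) = 5.
Cage a has sum 8, leaving (3,5) = 1.
The 4 cells of cage f must have sum 11; hence (4,4) = 3.
The 4 cells of cage f must have sum 11, which forces (4,5) = 4.
The 4 cells of cage f must have sum 11; hence (5,4) = 1.
The 4 cells of cage f must have sum 11, which forces (5,5) = 3.
Row 3 already has 5; hence (3,1) = 2.
Cage g has sum 9, leaving (3,3) = 4.
Cage b has sum 8, which forces (4,1) = 5.
Row 4 already has 4; hence (4,3) = 2.
Completed grid: 3 4 1 2 5 / 1 5 3 4 2 / 2 3 4 5 1 / 5 1 2 3 4 / 4 2 5 1 3.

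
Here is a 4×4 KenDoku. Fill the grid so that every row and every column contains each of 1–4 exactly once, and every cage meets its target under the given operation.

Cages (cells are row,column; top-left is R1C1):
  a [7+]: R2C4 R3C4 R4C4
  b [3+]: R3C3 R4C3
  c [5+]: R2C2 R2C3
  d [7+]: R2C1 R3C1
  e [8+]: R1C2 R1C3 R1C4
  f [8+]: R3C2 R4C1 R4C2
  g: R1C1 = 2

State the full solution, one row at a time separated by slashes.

2 1 4 3 / 4 2 3 1 / 3 4 1 2 / 1 3 2 4

Cage g is a single given cell, which forces R1C1 = 2.
Column 1 needs a 1, and only R4C1 is open for it.
Cage b needs two cells with sum 3; hence R3C3 = 1.
Row 4 now contains 1; hence R4C3 = 2.
2 is placed in row 4, which forces R4C4 = 4.
Cage a needs sum 7, leaving R2C4 = 1.
Cage f needs sum 8, so R3C2 = 4.
Column 4 now contains 4, leaving R3C4 = 2.
Row 4 now contains 4, leaving R4C2 = 3.
Column 2 now contains 3; hence R1C2 = 1.
Cage e has sum 8, which forces R1C3 = 4.
Column 4 now contains 1, leaving R1C4 = 3.
Cage d's pair has sum 7, leaving R2C1 = 4.
Row 2 already has 1, leaving R2C2 = 2.
The two cells of cage c must have sum 5, which forces R2C3 = 3.
Row 3 now contains 4, leaving R3C1 = 3.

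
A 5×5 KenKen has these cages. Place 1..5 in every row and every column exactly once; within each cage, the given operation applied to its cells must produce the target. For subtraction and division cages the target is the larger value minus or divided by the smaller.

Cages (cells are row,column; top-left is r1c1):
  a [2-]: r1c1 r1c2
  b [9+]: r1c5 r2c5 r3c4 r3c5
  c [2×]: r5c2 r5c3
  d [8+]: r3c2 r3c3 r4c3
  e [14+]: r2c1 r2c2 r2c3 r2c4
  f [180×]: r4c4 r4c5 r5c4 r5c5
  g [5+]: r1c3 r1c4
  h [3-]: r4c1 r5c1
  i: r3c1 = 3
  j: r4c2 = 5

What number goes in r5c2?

2

Cage i is a single given cell, which forces r3c1 = 3.
Cage j is a single given cell, so r4c2 = 5.
In row 2, 1 can only go at r2c5, so r2c5 = 1.
In row 5, 4 can only go at r5c1, so r5c1 = 4.
The two cells of cage h must have difference 3, which forces r4c1 = 1.
In row 4, 2 can only go at r4c3, so r4c3 = 2.
The two cells of cage c must have product 2, so r5c2 = 2.
Column 3 already has 2, leaving r5c3 = 1.
Column 2 already has 2, which forces r3c2 = 1.
Cage d has sum 8, leaving r3c3 = 5.
Row 3 already has 1, which forces r3c4 = 2.
Row 3 already has 2, so r3c5 = 4.
Column 5 now contains 4, leaving r4c5 = 3.
Column 5 already has 3, so r5c5 = 5.
Cage g's pair has sum 5, so r1c3 = 4.
Column 4 already has 2, which forces r1c4 = 1.
Column 5 already has 5; hence r1c5 = 2.
Cage e has sum 14, leaving r2c1 = 2.
Column 3 now contains 4; hence r2c3 = 3.
Cage e has sum 14, leaving r2c4 = 5.
Row 4 now contains 3, leaving r4c4 = 4.
5 is placed in row 5, leaving r5c4 = 3.
2 is placed in row 1, which forces r1c1 = 5.
Row 1 now contains 4, leaving r1c2 = 3.
Row 2 now contains 3, leaving r2c2 = 4.
Completed grid: 5 3 4 1 2 / 2 4 3 5 1 / 3 1 5 2 4 / 1 5 2 4 3 / 4 2 1 3 5.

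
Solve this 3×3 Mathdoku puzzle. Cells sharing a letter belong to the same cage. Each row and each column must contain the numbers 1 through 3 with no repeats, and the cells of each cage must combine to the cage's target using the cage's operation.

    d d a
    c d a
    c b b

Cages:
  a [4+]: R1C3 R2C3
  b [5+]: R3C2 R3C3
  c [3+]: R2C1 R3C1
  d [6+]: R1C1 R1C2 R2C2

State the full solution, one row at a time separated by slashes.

Row 3 needs a 1, and only R3C1 is open for it.
Column 1 already has 1, leaving R2C1 = 2.
Column 1 already has 2, leaving R1C1 = 3.
Cage d needs sum 6, leaving R1C2 = 2.
Row 1 now contains 3, leaving R1C3 = 1.
The 3 cells of cage d must have sum 6, which forces R2C2 = 1.
Column 3 already has 1; hence R2C3 = 3.
Column 2 now contains 2; hence R3C2 = 3.
3 is placed in column 3; hence R3C3 = 2.

3 2 1 / 2 1 3 / 1 3 2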